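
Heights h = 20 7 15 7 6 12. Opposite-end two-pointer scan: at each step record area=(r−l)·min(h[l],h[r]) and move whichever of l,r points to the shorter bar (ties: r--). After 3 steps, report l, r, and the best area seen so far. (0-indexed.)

l=0 r=5: min(20,12)*5=60 best=60 *, r--
l=0 r=4: min(20,6)*4=24 best=60, r--
l=0 r=3: min(20,7)*3=21 best=60, r--

l=0, r=2, best area=60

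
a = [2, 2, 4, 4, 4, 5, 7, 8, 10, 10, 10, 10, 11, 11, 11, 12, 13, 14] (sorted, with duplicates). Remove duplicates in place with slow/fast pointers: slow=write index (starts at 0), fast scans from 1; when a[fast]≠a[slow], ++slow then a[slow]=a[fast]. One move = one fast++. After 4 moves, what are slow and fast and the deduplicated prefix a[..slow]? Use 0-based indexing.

slow=0 fast=1: a[fast]=2=a[slow] dup, fast++
slow=0 fast=2: a[fast]=4≠a[slow]=2 write a[1]=4, slow++,fast++
slow=1 fast=3: a[fast]=4=a[slow] dup, fast++
slow=1 fast=4: a[fast]=4=a[slow] dup, fast++

slow=1, fast=5, prefix=[2, 4]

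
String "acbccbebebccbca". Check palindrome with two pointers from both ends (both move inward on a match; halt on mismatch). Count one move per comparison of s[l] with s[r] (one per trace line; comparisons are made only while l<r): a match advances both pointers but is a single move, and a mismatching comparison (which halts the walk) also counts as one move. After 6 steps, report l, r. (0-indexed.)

[0,14] 'a'=='a' → l++,r--
[1,13] 'c'=='c' → l++,r--
[2,12] 'b'=='b' → l++,r--
[3,11] 'c'=='c' → l++,r--
[4,10] 'c'=='c' → l++,r--
[5,9] 'b'=='b' → l++,r--

l=6, r=8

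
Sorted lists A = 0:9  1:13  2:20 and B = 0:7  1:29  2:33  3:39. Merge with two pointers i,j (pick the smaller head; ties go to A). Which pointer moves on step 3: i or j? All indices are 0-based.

[i=0,j=0] A[i]=9>B[j]=7 take 7 → j++
[i=0,j=1] A[i]=9<=B[j]=29 take 9 → i++
[i=1,j=1] A[i]=13<=B[j]=29 take 13 → i++

i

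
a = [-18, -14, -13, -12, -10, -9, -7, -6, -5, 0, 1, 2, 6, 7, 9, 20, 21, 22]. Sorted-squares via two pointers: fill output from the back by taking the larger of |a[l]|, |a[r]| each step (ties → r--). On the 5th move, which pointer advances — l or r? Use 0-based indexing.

l

[0,17] |-18|<=|22| out[17]=484 → r--
[0,16] |-18|<=|21| out[16]=441 → r--
[0,15] |-18|<=|20| out[15]=400 → r--
[0,14] |-18|>|9| out[14]=324 → l++
[1,14] |-14|>|9| out[13]=196 → l++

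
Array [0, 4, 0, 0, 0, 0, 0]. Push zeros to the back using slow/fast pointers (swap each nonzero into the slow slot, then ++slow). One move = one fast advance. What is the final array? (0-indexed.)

slow=0 fast=0: a[fast]=0, fast++
slow=0 fast=1: a[fast]=4≠0 swap→a[0]=4, slow++,fast++
slow=1 fast=2: a[fast]=0, fast++
slow=1 fast=3: a[fast]=0, fast++
slow=1 fast=4: a[fast]=0, fast++
slow=1 fast=5: a[fast]=0, fast++
slow=1 fast=6: a[fast]=0, fast++

[4, 0, 0, 0, 0, 0, 0]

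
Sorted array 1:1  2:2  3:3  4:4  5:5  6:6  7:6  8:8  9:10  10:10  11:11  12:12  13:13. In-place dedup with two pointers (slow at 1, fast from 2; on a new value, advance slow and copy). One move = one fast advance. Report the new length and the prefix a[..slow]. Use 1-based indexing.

length 11; prefix = [1, 2, 3, 4, 5, 6, 8, 10, 11, 12, 13]

slow=1 fast=2: a[fast]=2≠a[slow]=1 write a[2]=2, slow++,fast++
slow=2 fast=3: a[fast]=3≠a[slow]=2 write a[3]=3, slow++,fast++
slow=3 fast=4: a[fast]=4≠a[slow]=3 write a[4]=4, slow++,fast++
slow=4 fast=5: a[fast]=5≠a[slow]=4 write a[5]=5, slow++,fast++
slow=5 fast=6: a[fast]=6≠a[slow]=5 write a[6]=6, slow++,fast++
slow=6 fast=7: a[fast]=6=a[slow] dup, fast++
slow=6 fast=8: a[fast]=8≠a[slow]=6 write a[7]=8, slow++,fast++
slow=7 fast=9: a[fast]=10≠a[slow]=8 write a[8]=10, slow++,fast++
slow=8 fast=10: a[fast]=10=a[slow] dup, fast++
slow=8 fast=11: a[fast]=11≠a[slow]=10 write a[9]=11, slow++,fast++
slow=9 fast=12: a[fast]=12≠a[slow]=11 write a[10]=12, slow++,fast++
slow=10 fast=13: a[fast]=13≠a[slow]=12 write a[11]=13, slow++,fast++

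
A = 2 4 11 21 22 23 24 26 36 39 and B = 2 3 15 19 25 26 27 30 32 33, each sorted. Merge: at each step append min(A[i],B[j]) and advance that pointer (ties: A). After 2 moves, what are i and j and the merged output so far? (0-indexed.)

i=0 j=0: A[i]=2<=B[j]=2 take 2, i++
i=1 j=0: A[i]=4>B[j]=2 take 2, j++

i=1, j=1, merged so far=[2, 2]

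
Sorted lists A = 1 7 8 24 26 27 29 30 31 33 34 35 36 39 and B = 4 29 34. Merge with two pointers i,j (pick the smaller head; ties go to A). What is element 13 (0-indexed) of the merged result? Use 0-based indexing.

merged[13] = 34

[i=0,j=0] A[i]=1<=B[j]=4 take 1 → i++
[i=1,j=0] A[i]=7>B[j]=4 take 4 → j++
[i=1,j=1] A[i]=7<=B[j]=29 take 7 → i++
[i=2,j=1] A[i]=8<=B[j]=29 take 8 → i++
[i=3,j=1] A[i]=24<=B[j]=29 take 24 → i++
[i=4,j=1] A[i]=26<=B[j]=29 take 26 → i++
[i=5,j=1] A[i]=27<=B[j]=29 take 27 → i++
[i=6,j=1] A[i]=29<=B[j]=29 take 29 → i++
[i=7,j=1] A[i]=30>B[j]=29 take 29 → j++
[i=7,j=2] A[i]=30<=B[j]=34 take 30 → i++
[i=8,j=2] A[i]=31<=B[j]=34 take 31 → i++
[i=9,j=2] A[i]=33<=B[j]=34 take 33 → i++
[i=10,j=2] A[i]=34<=B[j]=34 take 34 → i++
[i=11,j=2] A[i]=35>B[j]=34 take 34 → j++
[i=11,j=3] B done, take A[i]=35 → i++
[i=12,j=3] B done, take A[i]=36 → i++
[i=13,j=3] B done, take A[i]=39 → i++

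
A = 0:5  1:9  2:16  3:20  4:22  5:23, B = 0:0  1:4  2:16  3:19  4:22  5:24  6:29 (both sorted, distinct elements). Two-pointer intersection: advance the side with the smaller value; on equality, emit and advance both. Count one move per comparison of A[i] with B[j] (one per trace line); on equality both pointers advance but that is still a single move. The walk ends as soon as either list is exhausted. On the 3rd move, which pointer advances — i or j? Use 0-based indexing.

i

i=0 j=0: 5>0, j++
i=0 j=1: 5>4, j++
i=0 j=2: 5<16, i++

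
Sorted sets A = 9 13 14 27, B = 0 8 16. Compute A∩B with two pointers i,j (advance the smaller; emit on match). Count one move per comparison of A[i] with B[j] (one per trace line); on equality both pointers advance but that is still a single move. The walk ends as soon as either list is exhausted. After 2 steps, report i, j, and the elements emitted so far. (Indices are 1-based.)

[i=1,j=1] 9>0 → j++
[i=1,j=2] 9>8 → j++

i=1, j=3, emitted=[]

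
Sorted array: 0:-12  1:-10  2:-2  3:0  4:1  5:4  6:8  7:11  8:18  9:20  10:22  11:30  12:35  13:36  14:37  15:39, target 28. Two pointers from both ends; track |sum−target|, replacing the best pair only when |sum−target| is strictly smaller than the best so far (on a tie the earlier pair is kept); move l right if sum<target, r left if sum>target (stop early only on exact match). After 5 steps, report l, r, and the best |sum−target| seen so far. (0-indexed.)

l=2, r=12, best |Δ|=1

[0,15] -12+39=27 d=1 * → l++
[1,15] -10+39=29 d=1 → r--
[1,14] -10+37=27 d=1 → l++
[2,14] -2+37=35 d=7 → r--
[2,13] -2+36=34 d=6 → r--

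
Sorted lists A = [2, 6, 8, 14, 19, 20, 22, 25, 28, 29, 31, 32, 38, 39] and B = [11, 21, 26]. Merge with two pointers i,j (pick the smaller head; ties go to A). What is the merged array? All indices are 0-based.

[2, 6, 8, 11, 14, 19, 20, 21, 22, 25, 26, 28, 29, 31, 32, 38, 39]

[i=0,j=0] A[i]=2<=B[j]=11 take 2 → i++
[i=1,j=0] A[i]=6<=B[j]=11 take 6 → i++
[i=2,j=0] A[i]=8<=B[j]=11 take 8 → i++
[i=3,j=0] A[i]=14>B[j]=11 take 11 → j++
[i=3,j=1] A[i]=14<=B[j]=21 take 14 → i++
[i=4,j=1] A[i]=19<=B[j]=21 take 19 → i++
[i=5,j=1] A[i]=20<=B[j]=21 take 20 → i++
[i=6,j=1] A[i]=22>B[j]=21 take 21 → j++
[i=6,j=2] A[i]=22<=B[j]=26 take 22 → i++
[i=7,j=2] A[i]=25<=B[j]=26 take 25 → i++
[i=8,j=2] A[i]=28>B[j]=26 take 26 → j++
[i=8,j=3] B done, take A[i]=28 → i++
[i=9,j=3] B done, take A[i]=29 → i++
[i=10,j=3] B done, take A[i]=31 → i++
[i=11,j=3] B done, take A[i]=32 → i++
[i=12,j=3] B done, take A[i]=38 → i++
[i=13,j=3] B done, take A[i]=39 → i++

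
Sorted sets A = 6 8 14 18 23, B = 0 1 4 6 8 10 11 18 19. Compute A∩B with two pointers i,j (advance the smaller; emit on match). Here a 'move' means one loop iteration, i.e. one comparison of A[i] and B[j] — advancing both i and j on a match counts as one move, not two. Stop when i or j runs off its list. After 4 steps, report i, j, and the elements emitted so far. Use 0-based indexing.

i=1, j=4, emitted=[6]

i=0 j=0: 6>0, j++
i=0 j=1: 6>1, j++
i=0 j=2: 6>4, j++
i=0 j=3: 6==6 emit, i++,j++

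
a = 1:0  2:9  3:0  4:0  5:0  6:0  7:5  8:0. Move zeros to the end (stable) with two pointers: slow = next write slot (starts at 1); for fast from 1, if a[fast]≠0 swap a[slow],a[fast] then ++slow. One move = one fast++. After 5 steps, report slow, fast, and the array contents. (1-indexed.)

slow=1 fast=1: a[fast]=0, fast++
slow=1 fast=2: a[fast]=9≠0 swap→a[1]=9, slow++,fast++
slow=2 fast=3: a[fast]=0, fast++
slow=2 fast=4: a[fast]=0, fast++
slow=2 fast=5: a[fast]=0, fast++

slow=2, fast=6, a=[9, 0, 0, 0, 0, 0, 5, 0]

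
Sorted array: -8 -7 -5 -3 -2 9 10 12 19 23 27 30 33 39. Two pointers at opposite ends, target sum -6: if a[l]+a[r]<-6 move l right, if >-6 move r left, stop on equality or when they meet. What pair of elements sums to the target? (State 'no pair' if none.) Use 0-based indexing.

[0,13] -8+39=31 >-6 → r--
[0,12] -8+33=25 >-6 → r--
[0,11] -8+30=22 >-6 → r--
[0,10] -8+27=19 >-6 → r--
[0,9] -8+23=15 >-6 → r--
[0,8] -8+19=11 >-6 → r--
[0,7] -8+12=4 >-6 → r--
[0,6] -8+10=2 >-6 → r--
[0,5] -8+9=1 >-6 → r--
[0,4] -8+-2=-10 <-6 → l++
[1,4] -7+-2=-9 <-6 → l++
[2,4] -5+-2=-7 <-6 → l++
[3,4] -3+-2=-5 >-6 → r--

no pair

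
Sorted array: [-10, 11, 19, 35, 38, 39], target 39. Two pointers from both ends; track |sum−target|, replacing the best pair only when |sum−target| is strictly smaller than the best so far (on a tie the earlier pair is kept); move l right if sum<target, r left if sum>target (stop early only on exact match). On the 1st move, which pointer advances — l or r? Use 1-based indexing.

l

[1,6] -10+39=29 d=10 * → l++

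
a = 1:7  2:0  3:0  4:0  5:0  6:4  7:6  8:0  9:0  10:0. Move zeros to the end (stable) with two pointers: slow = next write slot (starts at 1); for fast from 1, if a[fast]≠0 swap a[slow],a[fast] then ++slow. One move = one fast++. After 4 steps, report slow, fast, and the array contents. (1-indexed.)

(s=1,f=1) a[fast]=7≠0 swap→a[1]=7 → slow++,fast++
(s=2,f=2) a[fast]=0 → fast++
(s=2,f=3) a[fast]=0 → fast++
(s=2,f=4) a[fast]=0 → fast++

slow=2, fast=5, a=[7, 0, 0, 0, 0, 4, 6, 0, 0, 0]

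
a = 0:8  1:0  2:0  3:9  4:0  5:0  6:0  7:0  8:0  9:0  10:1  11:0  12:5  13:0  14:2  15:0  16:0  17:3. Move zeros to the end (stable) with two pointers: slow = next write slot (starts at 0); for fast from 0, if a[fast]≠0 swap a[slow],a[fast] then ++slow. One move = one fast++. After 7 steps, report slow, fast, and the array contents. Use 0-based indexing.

slow=2, fast=7, a=[8, 9, 0, 0, 0, 0, 0, 0, 0, 0, 1, 0, 5, 0, 2, 0, 0, 3]

(s=0,f=0) a[fast]=8≠0 swap→a[0]=8 → slow++,fast++
(s=1,f=1) a[fast]=0 → fast++
(s=1,f=2) a[fast]=0 → fast++
(s=1,f=3) a[fast]=9≠0 swap→a[1]=9 → slow++,fast++
(s=2,f=4) a[fast]=0 → fast++
(s=2,f=5) a[fast]=0 → fast++
(s=2,f=6) a[fast]=0 → fast++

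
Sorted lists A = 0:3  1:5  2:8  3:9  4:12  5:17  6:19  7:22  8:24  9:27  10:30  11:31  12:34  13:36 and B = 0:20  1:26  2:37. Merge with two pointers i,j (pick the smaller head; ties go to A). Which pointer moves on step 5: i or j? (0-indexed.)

i

i=0 j=0: A[i]=3<=B[j]=20 take 3, i++
i=1 j=0: A[i]=5<=B[j]=20 take 5, i++
i=2 j=0: A[i]=8<=B[j]=20 take 8, i++
i=3 j=0: A[i]=9<=B[j]=20 take 9, i++
i=4 j=0: A[i]=12<=B[j]=20 take 12, i++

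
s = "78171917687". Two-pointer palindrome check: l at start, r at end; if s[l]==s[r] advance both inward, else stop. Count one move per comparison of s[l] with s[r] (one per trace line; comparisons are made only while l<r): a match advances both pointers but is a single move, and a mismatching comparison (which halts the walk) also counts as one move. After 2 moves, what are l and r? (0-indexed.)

l=2, r=8

l=0 r=10: '7'=='7', l++,r--
l=1 r=9: '8'=='8', l++,r--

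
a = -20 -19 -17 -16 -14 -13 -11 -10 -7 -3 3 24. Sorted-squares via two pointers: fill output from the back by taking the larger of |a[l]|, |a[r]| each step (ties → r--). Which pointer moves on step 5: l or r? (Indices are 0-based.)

[0,11] |-20|<=|24| out[11]=576 → r--
[0,10] |-20|>|3| out[10]=400 → l++
[1,10] |-19|>|3| out[9]=361 → l++
[2,10] |-17|>|3| out[8]=289 → l++
[3,10] |-16|>|3| out[7]=256 → l++

l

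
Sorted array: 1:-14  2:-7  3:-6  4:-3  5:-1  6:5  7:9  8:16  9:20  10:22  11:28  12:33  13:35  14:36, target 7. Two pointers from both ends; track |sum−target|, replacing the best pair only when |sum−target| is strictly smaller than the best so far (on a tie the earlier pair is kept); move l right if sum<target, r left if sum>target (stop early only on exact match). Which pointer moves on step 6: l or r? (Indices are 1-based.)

[1,14] -14+36=22 d=15 * → r--
[1,13] -14+35=21 d=14 * → r--
[1,12] -14+33=19 d=12 * → r--
[1,11] -14+28=14 d=7 * → r--
[1,10] -14+22=8 d=1 * → r--
[1,9] -14+20=6 d=1 → l++

l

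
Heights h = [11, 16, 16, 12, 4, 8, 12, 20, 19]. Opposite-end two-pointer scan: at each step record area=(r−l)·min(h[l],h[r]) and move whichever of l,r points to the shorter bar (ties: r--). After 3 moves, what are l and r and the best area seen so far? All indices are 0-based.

l=3, r=8, best area=112

[0,8] min(11,19)*8=88 best=88 * → l++
[1,8] min(16,19)*7=112 best=112 * → l++
[2,8] min(16,19)*6=96 best=112 → l++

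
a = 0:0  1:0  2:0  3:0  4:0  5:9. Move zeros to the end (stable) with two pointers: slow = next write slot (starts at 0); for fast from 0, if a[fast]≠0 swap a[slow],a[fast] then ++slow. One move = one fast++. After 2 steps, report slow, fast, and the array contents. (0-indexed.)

(s=0,f=0) a[fast]=0 → fast++
(s=0,f=1) a[fast]=0 → fast++

slow=0, fast=2, a=[0, 0, 0, 0, 0, 9]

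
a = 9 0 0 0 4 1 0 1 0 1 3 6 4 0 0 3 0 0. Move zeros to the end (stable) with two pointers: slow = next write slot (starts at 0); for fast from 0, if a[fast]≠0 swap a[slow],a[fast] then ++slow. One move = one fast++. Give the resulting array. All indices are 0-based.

(s=0,f=0) a[fast]=9≠0 swap→a[0]=9 → slow++,fast++
(s=1,f=1) a[fast]=0 → fast++
(s=1,f=2) a[fast]=0 → fast++
(s=1,f=3) a[fast]=0 → fast++
(s=1,f=4) a[fast]=4≠0 swap→a[1]=4 → slow++,fast++
(s=2,f=5) a[fast]=1≠0 swap→a[2]=1 → slow++,fast++
(s=3,f=6) a[fast]=0 → fast++
(s=3,f=7) a[fast]=1≠0 swap→a[3]=1 → slow++,fast++
(s=4,f=8) a[fast]=0 → fast++
(s=4,f=9) a[fast]=1≠0 swap→a[4]=1 → slow++,fast++
(s=5,f=10) a[fast]=3≠0 swap→a[5]=3 → slow++,fast++
(s=6,f=11) a[fast]=6≠0 swap→a[6]=6 → slow++,fast++
(s=7,f=12) a[fast]=4≠0 swap→a[7]=4 → slow++,fast++
(s=8,f=13) a[fast]=0 → fast++
(s=8,f=14) a[fast]=0 → fast++
(s=8,f=15) a[fast]=3≠0 swap→a[8]=3 → slow++,fast++
(s=9,f=16) a[fast]=0 → fast++
(s=9,f=17) a[fast]=0 → fast++

[9, 4, 1, 1, 1, 3, 6, 4, 3, 0, 0, 0, 0, 0, 0, 0, 0, 0]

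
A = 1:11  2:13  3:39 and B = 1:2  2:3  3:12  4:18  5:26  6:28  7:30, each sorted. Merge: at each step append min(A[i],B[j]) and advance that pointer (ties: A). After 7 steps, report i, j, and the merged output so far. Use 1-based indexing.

i=3, j=6, merged so far=[2, 3, 11, 12, 13, 18, 26]

i=1 j=1: A[i]=11>B[j]=2 take 2, j++
i=1 j=2: A[i]=11>B[j]=3 take 3, j++
i=1 j=3: A[i]=11<=B[j]=12 take 11, i++
i=2 j=3: A[i]=13>B[j]=12 take 12, j++
i=2 j=4: A[i]=13<=B[j]=18 take 13, i++
i=3 j=4: A[i]=39>B[j]=18 take 18, j++
i=3 j=5: A[i]=39>B[j]=26 take 26, j++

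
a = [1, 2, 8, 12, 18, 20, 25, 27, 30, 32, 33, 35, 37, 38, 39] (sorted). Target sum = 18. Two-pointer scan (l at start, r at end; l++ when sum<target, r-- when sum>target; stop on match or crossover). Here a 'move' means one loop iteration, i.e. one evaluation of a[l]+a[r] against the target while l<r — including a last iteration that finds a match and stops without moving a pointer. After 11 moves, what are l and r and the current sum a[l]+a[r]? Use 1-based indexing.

l=1, r=4, sum=13

[1,15] 1+39=40 >18 → r--
[1,14] 1+38=39 >18 → r--
[1,13] 1+37=38 >18 → r--
[1,12] 1+35=36 >18 → r--
[1,11] 1+33=34 >18 → r--
[1,10] 1+32=33 >18 → r--
[1,9] 1+30=31 >18 → r--
[1,8] 1+27=28 >18 → r--
[1,7] 1+25=26 >18 → r--
[1,6] 1+20=21 >18 → r--
[1,5] 1+18=19 >18 → r--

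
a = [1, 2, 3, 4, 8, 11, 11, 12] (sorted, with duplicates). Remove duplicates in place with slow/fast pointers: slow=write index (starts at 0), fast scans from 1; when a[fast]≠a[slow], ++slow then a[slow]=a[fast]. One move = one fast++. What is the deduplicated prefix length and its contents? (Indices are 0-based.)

(s=0,f=1) a[fast]=2≠a[slow]=1 write a[1]=2 → slow++,fast++
(s=1,f=2) a[fast]=3≠a[slow]=2 write a[2]=3 → slow++,fast++
(s=2,f=3) a[fast]=4≠a[slow]=3 write a[3]=4 → slow++,fast++
(s=3,f=4) a[fast]=8≠a[slow]=4 write a[4]=8 → slow++,fast++
(s=4,f=5) a[fast]=11≠a[slow]=8 write a[5]=11 → slow++,fast++
(s=5,f=6) a[fast]=11=a[slow] dup → fast++
(s=5,f=7) a[fast]=12≠a[slow]=11 write a[6]=12 → slow++,fast++

length 7; prefix = [1, 2, 3, 4, 8, 11, 12]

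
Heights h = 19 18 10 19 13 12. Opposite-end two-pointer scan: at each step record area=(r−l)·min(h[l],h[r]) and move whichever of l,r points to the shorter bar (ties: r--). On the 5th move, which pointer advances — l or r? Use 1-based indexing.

[1,6] min(19,12)*5=60 best=60 * → r--
[1,5] min(19,13)*4=52 best=60 → r--
[1,4] min(19,19)*3=57 best=60 → r--
[1,3] min(19,10)*2=20 best=60 → r--
[1,2] min(19,18)*1=18 best=60 → r--

r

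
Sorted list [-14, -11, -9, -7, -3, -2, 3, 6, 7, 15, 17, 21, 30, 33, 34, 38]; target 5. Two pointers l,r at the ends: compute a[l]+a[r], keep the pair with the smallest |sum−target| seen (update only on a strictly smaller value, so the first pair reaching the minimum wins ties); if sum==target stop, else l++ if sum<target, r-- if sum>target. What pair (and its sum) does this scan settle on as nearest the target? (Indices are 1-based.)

l=1 r=16: -14+38=24 d=19 *, r--
l=1 r=15: -14+34=20 d=15 *, r--
l=1 r=14: -14+33=19 d=14 *, r--
l=1 r=13: -14+30=16 d=11 *, r--
l=1 r=12: -14+21=7 d=2 *, r--
l=1 r=11: -14+17=3 d=2, l++
l=2 r=11: -11+17=6 d=1 *, r--
l=2 r=10: -11+15=4 d=1, l++
l=3 r=10: -9+15=6 d=1, r--
l=3 r=9: -9+7=-2 d=7, l++
l=4 r=9: -7+7=0 d=5, l++
l=5 r=9: -3+7=4 d=1, l++
l=6 r=9: -2+7=5 d=0 *, stop

pair (-2, 7) with sum 5 (|Δ|=0)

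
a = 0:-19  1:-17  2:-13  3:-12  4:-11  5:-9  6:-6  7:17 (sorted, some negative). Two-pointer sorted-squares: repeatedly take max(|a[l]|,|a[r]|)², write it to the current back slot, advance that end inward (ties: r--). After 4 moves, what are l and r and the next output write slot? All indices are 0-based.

l=3, r=6, next write slot=3

[0,7] |-19|>|17| out[7]=361 → l++
[1,7] |-17|<=|17| out[6]=289 → r--
[1,6] |-17|>|-6| out[5]=289 → l++
[2,6] |-13|>|-6| out[4]=169 → l++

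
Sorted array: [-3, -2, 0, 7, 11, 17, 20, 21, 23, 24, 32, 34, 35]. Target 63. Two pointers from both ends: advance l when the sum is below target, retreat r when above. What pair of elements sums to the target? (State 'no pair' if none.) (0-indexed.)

no pair

[0,12] -3+35=32 <63 → l++
[1,12] -2+35=33 <63 → l++
[2,12] 0+35=35 <63 → l++
[3,12] 7+35=42 <63 → l++
[4,12] 11+35=46 <63 → l++
[5,12] 17+35=52 <63 → l++
[6,12] 20+35=55 <63 → l++
[7,12] 21+35=56 <63 → l++
[8,12] 23+35=58 <63 → l++
[9,12] 24+35=59 <63 → l++
[10,12] 32+35=67 >63 → r--
[10,11] 32+34=66 >63 → r--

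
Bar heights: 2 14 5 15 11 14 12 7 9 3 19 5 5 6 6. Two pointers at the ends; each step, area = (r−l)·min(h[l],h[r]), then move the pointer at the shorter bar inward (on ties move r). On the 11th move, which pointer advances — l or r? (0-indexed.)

[0,14] min(2,6)*14=28 best=28 * → l++
[1,14] min(14,6)*13=78 best=78 * → r--
[1,13] min(14,6)*12=72 best=78 → r--
[1,12] min(14,5)*11=55 best=78 → r--
[1,11] min(14,5)*10=50 best=78 → r--
[1,10] min(14,19)*9=126 best=126 * → l++
[2,10] min(5,19)*8=40 best=126 → l++
[3,10] min(15,19)*7=105 best=126 → l++
[4,10] min(11,19)*6=66 best=126 → l++
[5,10] min(14,19)*5=70 best=126 → l++
[6,10] min(12,19)*4=48 best=126 → l++

l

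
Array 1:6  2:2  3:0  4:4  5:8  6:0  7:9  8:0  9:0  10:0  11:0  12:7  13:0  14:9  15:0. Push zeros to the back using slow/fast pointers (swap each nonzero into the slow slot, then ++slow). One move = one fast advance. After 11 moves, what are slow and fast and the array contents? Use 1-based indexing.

slow=6, fast=12, a=[6, 2, 4, 8, 9, 0, 0, 0, 0, 0, 0, 7, 0, 9, 0]

(s=1,f=1) a[fast]=6≠0 swap→a[1]=6 → slow++,fast++
(s=2,f=2) a[fast]=2≠0 swap→a[2]=2 → slow++,fast++
(s=3,f=3) a[fast]=0 → fast++
(s=3,f=4) a[fast]=4≠0 swap→a[3]=4 → slow++,fast++
(s=4,f=5) a[fast]=8≠0 swap→a[4]=8 → slow++,fast++
(s=5,f=6) a[fast]=0 → fast++
(s=5,f=7) a[fast]=9≠0 swap→a[5]=9 → slow++,fast++
(s=6,f=8) a[fast]=0 → fast++
(s=6,f=9) a[fast]=0 → fast++
(s=6,f=10) a[fast]=0 → fast++
(s=6,f=11) a[fast]=0 → fast++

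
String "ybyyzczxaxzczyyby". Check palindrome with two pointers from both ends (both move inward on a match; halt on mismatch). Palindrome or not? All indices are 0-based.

l=0 r=16: 'y'=='y', l++,r--
l=1 r=15: 'b'=='b', l++,r--
l=2 r=14: 'y'=='y', l++,r--
l=3 r=13: 'y'=='y', l++,r--
l=4 r=12: 'z'=='z', l++,r--
l=5 r=11: 'c'=='c', l++,r--
l=6 r=10: 'z'=='z', l++,r--
l=7 r=9: 'x'=='x', l++,r--

palindrome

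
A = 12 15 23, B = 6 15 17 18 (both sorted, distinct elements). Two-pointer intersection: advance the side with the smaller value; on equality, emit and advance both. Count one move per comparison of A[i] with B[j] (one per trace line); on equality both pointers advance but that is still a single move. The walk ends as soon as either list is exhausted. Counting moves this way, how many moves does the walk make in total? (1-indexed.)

5 moves

[i=1,j=1] 12>6 → j++
[i=1,j=2] 12<15 → i++
[i=2,j=2] 15==15 emit → i++,j++
[i=3,j=3] 23>17 → j++
[i=3,j=4] 23>18 → j++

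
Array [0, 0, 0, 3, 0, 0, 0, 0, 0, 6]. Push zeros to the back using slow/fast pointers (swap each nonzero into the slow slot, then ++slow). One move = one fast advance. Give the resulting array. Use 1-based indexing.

slow=1 fast=1: a[fast]=0, fast++
slow=1 fast=2: a[fast]=0, fast++
slow=1 fast=3: a[fast]=0, fast++
slow=1 fast=4: a[fast]=3≠0 swap→a[1]=3, slow++,fast++
slow=2 fast=5: a[fast]=0, fast++
slow=2 fast=6: a[fast]=0, fast++
slow=2 fast=7: a[fast]=0, fast++
slow=2 fast=8: a[fast]=0, fast++
slow=2 fast=9: a[fast]=0, fast++
slow=2 fast=10: a[fast]=6≠0 swap→a[2]=6, slow++,fast++

[3, 6, 0, 0, 0, 0, 0, 0, 0, 0]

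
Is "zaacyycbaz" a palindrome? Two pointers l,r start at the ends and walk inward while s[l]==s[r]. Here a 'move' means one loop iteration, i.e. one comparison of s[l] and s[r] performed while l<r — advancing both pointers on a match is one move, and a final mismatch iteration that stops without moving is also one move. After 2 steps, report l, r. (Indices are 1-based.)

l=1 r=10: 'z'=='z', l++,r--
l=2 r=9: 'a'=='a', l++,r--

l=3, r=8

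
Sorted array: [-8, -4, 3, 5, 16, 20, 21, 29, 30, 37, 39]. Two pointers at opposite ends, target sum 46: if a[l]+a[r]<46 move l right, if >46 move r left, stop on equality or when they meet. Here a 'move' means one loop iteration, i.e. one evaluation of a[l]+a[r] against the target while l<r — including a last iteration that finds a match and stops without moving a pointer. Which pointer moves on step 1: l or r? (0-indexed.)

l

[0,10] -8+39=31 <46 → l++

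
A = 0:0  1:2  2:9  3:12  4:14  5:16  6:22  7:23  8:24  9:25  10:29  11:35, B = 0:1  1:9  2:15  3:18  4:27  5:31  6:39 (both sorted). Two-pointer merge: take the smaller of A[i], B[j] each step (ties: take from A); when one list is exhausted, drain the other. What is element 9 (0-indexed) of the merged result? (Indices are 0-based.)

[i=0,j=0] A[i]=0<=B[j]=1 take 0 → i++
[i=1,j=0] A[i]=2>B[j]=1 take 1 → j++
[i=1,j=1] A[i]=2<=B[j]=9 take 2 → i++
[i=2,j=1] A[i]=9<=B[j]=9 take 9 → i++
[i=3,j=1] A[i]=12>B[j]=9 take 9 → j++
[i=3,j=2] A[i]=12<=B[j]=15 take 12 → i++
[i=4,j=2] A[i]=14<=B[j]=15 take 14 → i++
[i=5,j=2] A[i]=16>B[j]=15 take 15 → j++
[i=5,j=3] A[i]=16<=B[j]=18 take 16 → i++
[i=6,j=3] A[i]=22>B[j]=18 take 18 → j++
[i=6,j=4] A[i]=22<=B[j]=27 take 22 → i++
[i=7,j=4] A[i]=23<=B[j]=27 take 23 → i++
[i=8,j=4] A[i]=24<=B[j]=27 take 24 → i++
[i=9,j=4] A[i]=25<=B[j]=27 take 25 → i++
[i=10,j=4] A[i]=29>B[j]=27 take 27 → j++
[i=10,j=5] A[i]=29<=B[j]=31 take 29 → i++
[i=11,j=5] A[i]=35>B[j]=31 take 31 → j++
[i=11,j=6] A[i]=35<=B[j]=39 take 35 → i++
[i=12,j=6] A done, take B[j]=39 → j++

merged[9] = 18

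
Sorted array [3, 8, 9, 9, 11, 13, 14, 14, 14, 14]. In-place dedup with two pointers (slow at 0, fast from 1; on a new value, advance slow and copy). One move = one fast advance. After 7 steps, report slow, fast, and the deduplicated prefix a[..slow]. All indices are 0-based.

slow=5, fast=8, prefix=[3, 8, 9, 11, 13, 14]

(s=0,f=1) a[fast]=8≠a[slow]=3 write a[1]=8 → slow++,fast++
(s=1,f=2) a[fast]=9≠a[slow]=8 write a[2]=9 → slow++,fast++
(s=2,f=3) a[fast]=9=a[slow] dup → fast++
(s=2,f=4) a[fast]=11≠a[slow]=9 write a[3]=11 → slow++,fast++
(s=3,f=5) a[fast]=13≠a[slow]=11 write a[4]=13 → slow++,fast++
(s=4,f=6) a[fast]=14≠a[slow]=13 write a[5]=14 → slow++,fast++
(s=5,f=7) a[fast]=14=a[slow] dup → fast++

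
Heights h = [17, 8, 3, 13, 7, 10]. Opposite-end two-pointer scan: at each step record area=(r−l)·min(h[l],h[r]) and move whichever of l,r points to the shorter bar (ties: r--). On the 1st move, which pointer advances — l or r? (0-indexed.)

r

l=0 r=5: min(17,10)*5=50 best=50 *, r--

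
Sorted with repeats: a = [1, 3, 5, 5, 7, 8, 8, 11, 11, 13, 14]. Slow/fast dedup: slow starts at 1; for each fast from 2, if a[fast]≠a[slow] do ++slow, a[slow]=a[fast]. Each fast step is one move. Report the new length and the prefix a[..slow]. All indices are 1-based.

(s=1,f=2) a[fast]=3≠a[slow]=1 write a[2]=3 → slow++,fast++
(s=2,f=3) a[fast]=5≠a[slow]=3 write a[3]=5 → slow++,fast++
(s=3,f=4) a[fast]=5=a[slow] dup → fast++
(s=3,f=5) a[fast]=7≠a[slow]=5 write a[4]=7 → slow++,fast++
(s=4,f=6) a[fast]=8≠a[slow]=7 write a[5]=8 → slow++,fast++
(s=5,f=7) a[fast]=8=a[slow] dup → fast++
(s=5,f=8) a[fast]=11≠a[slow]=8 write a[6]=11 → slow++,fast++
(s=6,f=9) a[fast]=11=a[slow] dup → fast++
(s=6,f=10) a[fast]=13≠a[slow]=11 write a[7]=13 → slow++,fast++
(s=7,f=11) a[fast]=14≠a[slow]=13 write a[8]=14 → slow++,fast++

length 8; prefix = [1, 3, 5, 7, 8, 11, 13, 14]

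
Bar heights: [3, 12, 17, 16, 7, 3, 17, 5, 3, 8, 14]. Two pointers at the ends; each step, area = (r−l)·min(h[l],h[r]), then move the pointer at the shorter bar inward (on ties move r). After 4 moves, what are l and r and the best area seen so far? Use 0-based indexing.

l=2, r=8, best area=112

l=0 r=10: min(3,14)*10=30 best=30 *, l++
l=1 r=10: min(12,14)*9=108 best=108 *, l++
l=2 r=10: min(17,14)*8=112 best=112 *, r--
l=2 r=9: min(17,8)*7=56 best=112, r--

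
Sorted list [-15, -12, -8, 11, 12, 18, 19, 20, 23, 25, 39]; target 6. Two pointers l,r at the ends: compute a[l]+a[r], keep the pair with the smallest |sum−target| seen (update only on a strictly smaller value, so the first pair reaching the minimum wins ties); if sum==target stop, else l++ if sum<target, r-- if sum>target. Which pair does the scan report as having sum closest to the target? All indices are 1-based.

pair (-12, 18) with sum 6 (|Δ|=0)

[1,11] -15+39=24 d=18 * → r--
[1,10] -15+25=10 d=4 * → r--
[1,9] -15+23=8 d=2 * → r--
[1,8] -15+20=5 d=1 * → l++
[2,8] -12+20=8 d=2 → r--
[2,7] -12+19=7 d=1 → r--
[2,6] -12+18=6 d=0 * → stop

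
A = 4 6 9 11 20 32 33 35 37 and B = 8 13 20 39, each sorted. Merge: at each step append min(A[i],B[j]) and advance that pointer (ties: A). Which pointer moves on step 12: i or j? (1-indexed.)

[i=1,j=1] A[i]=4<=B[j]=8 take 4 → i++
[i=2,j=1] A[i]=6<=B[j]=8 take 6 → i++
[i=3,j=1] A[i]=9>B[j]=8 take 8 → j++
[i=3,j=2] A[i]=9<=B[j]=13 take 9 → i++
[i=4,j=2] A[i]=11<=B[j]=13 take 11 → i++
[i=5,j=2] A[i]=20>B[j]=13 take 13 → j++
[i=5,j=3] A[i]=20<=B[j]=20 take 20 → i++
[i=6,j=3] A[i]=32>B[j]=20 take 20 → j++
[i=6,j=4] A[i]=32<=B[j]=39 take 32 → i++
[i=7,j=4] A[i]=33<=B[j]=39 take 33 → i++
[i=8,j=4] A[i]=35<=B[j]=39 take 35 → i++
[i=9,j=4] A[i]=37<=B[j]=39 take 37 → i++

i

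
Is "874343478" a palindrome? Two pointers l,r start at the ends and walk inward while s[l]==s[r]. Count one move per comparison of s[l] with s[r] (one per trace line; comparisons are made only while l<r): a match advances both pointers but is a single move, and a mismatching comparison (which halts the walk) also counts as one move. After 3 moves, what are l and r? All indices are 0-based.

l=0 r=8: '8'=='8', l++,r--
l=1 r=7: '7'=='7', l++,r--
l=2 r=6: '4'=='4', l++,r--

l=3, r=5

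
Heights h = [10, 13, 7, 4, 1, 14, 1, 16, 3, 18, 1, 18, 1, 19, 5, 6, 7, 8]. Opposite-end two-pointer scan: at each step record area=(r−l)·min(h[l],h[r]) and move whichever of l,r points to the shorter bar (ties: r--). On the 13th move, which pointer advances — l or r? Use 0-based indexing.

[0,17] min(10,8)*17=136 best=136 * → r--
[0,16] min(10,7)*16=112 best=136 → r--
[0,15] min(10,6)*15=90 best=136 → r--
[0,14] min(10,5)*14=70 best=136 → r--
[0,13] min(10,19)*13=130 best=136 → l++
[1,13] min(13,19)*12=156 best=156 * → l++
[2,13] min(7,19)*11=77 best=156 → l++
[3,13] min(4,19)*10=40 best=156 → l++
[4,13] min(1,19)*9=9 best=156 → l++
[5,13] min(14,19)*8=112 best=156 → l++
[6,13] min(1,19)*7=7 best=156 → l++
[7,13] min(16,19)*6=96 best=156 → l++
[8,13] min(3,19)*5=15 best=156 → l++

l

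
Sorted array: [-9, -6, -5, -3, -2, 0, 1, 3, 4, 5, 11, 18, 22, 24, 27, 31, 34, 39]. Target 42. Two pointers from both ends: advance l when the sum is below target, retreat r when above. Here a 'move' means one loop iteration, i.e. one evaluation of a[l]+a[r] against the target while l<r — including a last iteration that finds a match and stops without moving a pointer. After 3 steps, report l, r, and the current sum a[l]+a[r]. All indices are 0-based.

l=3, r=17, sum=36

[0,17] -9+39=30 <42 → l++
[1,17] -6+39=33 <42 → l++
[2,17] -5+39=34 <42 → l++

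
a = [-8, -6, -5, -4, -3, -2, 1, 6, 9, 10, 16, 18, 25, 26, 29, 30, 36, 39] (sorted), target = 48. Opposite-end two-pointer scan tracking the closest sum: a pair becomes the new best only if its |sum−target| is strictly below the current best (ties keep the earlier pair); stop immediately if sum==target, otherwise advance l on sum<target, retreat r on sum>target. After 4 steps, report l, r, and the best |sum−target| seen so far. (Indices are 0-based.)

l=4, r=17, best |Δ|=13

[0,17] -8+39=31 d=17 * → l++
[1,17] -6+39=33 d=15 * → l++
[2,17] -5+39=34 d=14 * → l++
[3,17] -4+39=35 d=13 * → l++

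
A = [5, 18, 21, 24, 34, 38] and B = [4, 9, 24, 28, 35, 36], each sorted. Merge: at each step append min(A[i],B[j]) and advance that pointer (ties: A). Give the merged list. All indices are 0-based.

i=0 j=0: A[i]=5>B[j]=4 take 4, j++
i=0 j=1: A[i]=5<=B[j]=9 take 5, i++
i=1 j=1: A[i]=18>B[j]=9 take 9, j++
i=1 j=2: A[i]=18<=B[j]=24 take 18, i++
i=2 j=2: A[i]=21<=B[j]=24 take 21, i++
i=3 j=2: A[i]=24<=B[j]=24 take 24, i++
i=4 j=2: A[i]=34>B[j]=24 take 24, j++
i=4 j=3: A[i]=34>B[j]=28 take 28, j++
i=4 j=4: A[i]=34<=B[j]=35 take 34, i++
i=5 j=4: A[i]=38>B[j]=35 take 35, j++
i=5 j=5: A[i]=38>B[j]=36 take 36, j++
i=5 j=6: B done, take A[i]=38, i++

[4, 5, 9, 18, 21, 24, 24, 28, 34, 35, 36, 38]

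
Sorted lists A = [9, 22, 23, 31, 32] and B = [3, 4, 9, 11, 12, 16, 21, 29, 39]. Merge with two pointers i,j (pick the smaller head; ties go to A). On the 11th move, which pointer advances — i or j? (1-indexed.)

j

i=1 j=1: A[i]=9>B[j]=3 take 3, j++
i=1 j=2: A[i]=9>B[j]=4 take 4, j++
i=1 j=3: A[i]=9<=B[j]=9 take 9, i++
i=2 j=3: A[i]=22>B[j]=9 take 9, j++
i=2 j=4: A[i]=22>B[j]=11 take 11, j++
i=2 j=5: A[i]=22>B[j]=12 take 12, j++
i=2 j=6: A[i]=22>B[j]=16 take 16, j++
i=2 j=7: A[i]=22>B[j]=21 take 21, j++
i=2 j=8: A[i]=22<=B[j]=29 take 22, i++
i=3 j=8: A[i]=23<=B[j]=29 take 23, i++
i=4 j=8: A[i]=31>B[j]=29 take 29, j++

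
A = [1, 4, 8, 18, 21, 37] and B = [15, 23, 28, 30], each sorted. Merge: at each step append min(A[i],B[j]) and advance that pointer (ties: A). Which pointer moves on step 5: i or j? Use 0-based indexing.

i

[i=0,j=0] A[i]=1<=B[j]=15 take 1 → i++
[i=1,j=0] A[i]=4<=B[j]=15 take 4 → i++
[i=2,j=0] A[i]=8<=B[j]=15 take 8 → i++
[i=3,j=0] A[i]=18>B[j]=15 take 15 → j++
[i=3,j=1] A[i]=18<=B[j]=23 take 18 → i++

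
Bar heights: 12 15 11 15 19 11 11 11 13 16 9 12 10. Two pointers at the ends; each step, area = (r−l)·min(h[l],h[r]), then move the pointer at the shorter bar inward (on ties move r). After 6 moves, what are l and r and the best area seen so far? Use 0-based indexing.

l=3, r=9, best area=132

[0,12] min(12,10)*12=120 best=120 * → r--
[0,11] min(12,12)*11=132 best=132 * → r--
[0,10] min(12,9)*10=90 best=132 → r--
[0,9] min(12,16)*9=108 best=132 → l++
[1,9] min(15,16)*8=120 best=132 → l++
[2,9] min(11,16)*7=77 best=132 → l++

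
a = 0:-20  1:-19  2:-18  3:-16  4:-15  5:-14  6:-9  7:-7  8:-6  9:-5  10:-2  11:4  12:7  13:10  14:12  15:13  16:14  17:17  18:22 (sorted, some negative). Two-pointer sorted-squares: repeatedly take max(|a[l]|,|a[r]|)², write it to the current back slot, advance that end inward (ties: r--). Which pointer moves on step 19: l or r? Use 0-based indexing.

r

[0,18] |-20|<=|22| out[18]=484 → r--
[0,17] |-20|>|17| out[17]=400 → l++
[1,17] |-19|>|17| out[16]=361 → l++
[2,17] |-18|>|17| out[15]=324 → l++
[3,17] |-16|<=|17| out[14]=289 → r--
[3,16] |-16|>|14| out[13]=256 → l++
[4,16] |-15|>|14| out[12]=225 → l++
[5,16] |-14|<=|14| out[11]=196 → r--
[5,15] |-14|>|13| out[10]=196 → l++
[6,15] |-9|<=|13| out[9]=169 → r--
[6,14] |-9|<=|12| out[8]=144 → r--
[6,13] |-9|<=|10| out[7]=100 → r--
[6,12] |-9|>|7| out[6]=81 → l++
[7,12] |-7|<=|7| out[5]=49 → r--
[7,11] |-7|>|4| out[4]=49 → l++
[8,11] |-6|>|4| out[3]=36 → l++
[9,11] |-5|>|4| out[2]=25 → l++
[10,11] |-2|<=|4| out[1]=16 → r--
[10,10] |-2|<=|-2| out[0]=4 → r--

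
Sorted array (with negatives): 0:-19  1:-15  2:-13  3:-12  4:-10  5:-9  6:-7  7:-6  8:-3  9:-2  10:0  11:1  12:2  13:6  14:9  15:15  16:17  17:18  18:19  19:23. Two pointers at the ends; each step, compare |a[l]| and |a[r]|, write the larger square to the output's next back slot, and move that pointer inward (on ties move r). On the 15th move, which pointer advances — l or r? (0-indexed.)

[0,19] |-19|<=|23| out[19]=529 → r--
[0,18] |-19|<=|19| out[18]=361 → r--
[0,17] |-19|>|18| out[17]=361 → l++
[1,17] |-15|<=|18| out[16]=324 → r--
[1,16] |-15|<=|17| out[15]=289 → r--
[1,15] |-15|<=|15| out[14]=225 → r--
[1,14] |-15|>|9| out[13]=225 → l++
[2,14] |-13|>|9| out[12]=169 → l++
[3,14] |-12|>|9| out[11]=144 → l++
[4,14] |-10|>|9| out[10]=100 → l++
[5,14] |-9|<=|9| out[9]=81 → r--
[5,13] |-9|>|6| out[8]=81 → l++
[6,13] |-7|>|6| out[7]=49 → l++
[7,13] |-6|<=|6| out[6]=36 → r--
[7,12] |-6|>|2| out[5]=36 → l++

l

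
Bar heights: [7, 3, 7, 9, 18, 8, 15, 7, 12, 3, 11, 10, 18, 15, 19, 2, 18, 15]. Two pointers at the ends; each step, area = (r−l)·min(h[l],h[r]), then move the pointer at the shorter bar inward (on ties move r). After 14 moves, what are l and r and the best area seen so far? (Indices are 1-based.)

l=12, r=15, best area=216

l=1 r=18: min(7,15)*17=119 best=119 *, l++
l=2 r=18: min(3,15)*16=48 best=119, l++
l=3 r=18: min(7,15)*15=105 best=119, l++
l=4 r=18: min(9,15)*14=126 best=126 *, l++
l=5 r=18: min(18,15)*13=195 best=195 *, r--
l=5 r=17: min(18,18)*12=216 best=216 *, r--
l=5 r=16: min(18,2)*11=22 best=216, r--
l=5 r=15: min(18,19)*10=180 best=216, l++
l=6 r=15: min(8,19)*9=72 best=216, l++
l=7 r=15: min(15,19)*8=120 best=216, l++
l=8 r=15: min(7,19)*7=49 best=216, l++
l=9 r=15: min(12,19)*6=72 best=216, l++
l=10 r=15: min(3,19)*5=15 best=216, l++
l=11 r=15: min(11,19)*4=44 best=216, l++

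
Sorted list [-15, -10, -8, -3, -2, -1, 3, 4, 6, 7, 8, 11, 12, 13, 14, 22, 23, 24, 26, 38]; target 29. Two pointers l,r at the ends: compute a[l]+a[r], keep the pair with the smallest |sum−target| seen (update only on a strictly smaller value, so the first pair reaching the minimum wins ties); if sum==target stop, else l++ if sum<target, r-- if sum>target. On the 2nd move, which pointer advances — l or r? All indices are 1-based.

[1,20] -15+38=23 d=6 * → l++
[2,20] -10+38=28 d=1 * → l++

l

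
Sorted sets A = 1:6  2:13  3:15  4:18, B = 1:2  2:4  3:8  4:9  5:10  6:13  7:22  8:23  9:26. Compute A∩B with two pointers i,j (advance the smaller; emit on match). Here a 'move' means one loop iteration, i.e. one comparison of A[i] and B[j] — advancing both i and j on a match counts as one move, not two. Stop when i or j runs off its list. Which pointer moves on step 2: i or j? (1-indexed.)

i=1 j=1: 6>2, j++
i=1 j=2: 6>4, j++

j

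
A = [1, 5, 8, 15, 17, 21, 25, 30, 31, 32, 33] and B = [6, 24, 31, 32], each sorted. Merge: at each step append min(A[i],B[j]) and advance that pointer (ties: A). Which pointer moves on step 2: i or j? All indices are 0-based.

i

[i=0,j=0] A[i]=1<=B[j]=6 take 1 → i++
[i=1,j=0] A[i]=5<=B[j]=6 take 5 → i++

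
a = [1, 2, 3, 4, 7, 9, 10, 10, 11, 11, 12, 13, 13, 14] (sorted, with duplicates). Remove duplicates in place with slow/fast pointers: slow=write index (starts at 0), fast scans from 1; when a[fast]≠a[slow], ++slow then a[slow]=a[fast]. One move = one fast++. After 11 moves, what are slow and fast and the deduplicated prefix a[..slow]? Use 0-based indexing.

(s=0,f=1) a[fast]=2≠a[slow]=1 write a[1]=2 → slow++,fast++
(s=1,f=2) a[fast]=3≠a[slow]=2 write a[2]=3 → slow++,fast++
(s=2,f=3) a[fast]=4≠a[slow]=3 write a[3]=4 → slow++,fast++
(s=3,f=4) a[fast]=7≠a[slow]=4 write a[4]=7 → slow++,fast++
(s=4,f=5) a[fast]=9≠a[slow]=7 write a[5]=9 → slow++,fast++
(s=5,f=6) a[fast]=10≠a[slow]=9 write a[6]=10 → slow++,fast++
(s=6,f=7) a[fast]=10=a[slow] dup → fast++
(s=6,f=8) a[fast]=11≠a[slow]=10 write a[7]=11 → slow++,fast++
(s=7,f=9) a[fast]=11=a[slow] dup → fast++
(s=7,f=10) a[fast]=12≠a[slow]=11 write a[8]=12 → slow++,fast++
(s=8,f=11) a[fast]=13≠a[slow]=12 write a[9]=13 → slow++,fast++

slow=9, fast=12, prefix=[1, 2, 3, 4, 7, 9, 10, 11, 12, 13]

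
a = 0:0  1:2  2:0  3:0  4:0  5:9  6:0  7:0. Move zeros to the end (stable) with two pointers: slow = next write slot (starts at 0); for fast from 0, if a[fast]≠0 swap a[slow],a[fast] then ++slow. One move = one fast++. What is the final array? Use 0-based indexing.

[2, 9, 0, 0, 0, 0, 0, 0]

(s=0,f=0) a[fast]=0 → fast++
(s=0,f=1) a[fast]=2≠0 swap→a[0]=2 → slow++,fast++
(s=1,f=2) a[fast]=0 → fast++
(s=1,f=3) a[fast]=0 → fast++
(s=1,f=4) a[fast]=0 → fast++
(s=1,f=5) a[fast]=9≠0 swap→a[1]=9 → slow++,fast++
(s=2,f=6) a[fast]=0 → fast++
(s=2,f=7) a[fast]=0 → fast++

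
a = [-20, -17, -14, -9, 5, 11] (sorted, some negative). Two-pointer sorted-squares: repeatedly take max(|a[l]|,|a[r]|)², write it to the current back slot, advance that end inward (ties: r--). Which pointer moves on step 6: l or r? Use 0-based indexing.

r

l=0 r=5: |-20|>|11| out[5]=400, l++
l=1 r=5: |-17|>|11| out[4]=289, l++
l=2 r=5: |-14|>|11| out[3]=196, l++
l=3 r=5: |-9|<=|11| out[2]=121, r--
l=3 r=4: |-9|>|5| out[1]=81, l++
l=4 r=4: |5|<=|5| out[0]=25, r--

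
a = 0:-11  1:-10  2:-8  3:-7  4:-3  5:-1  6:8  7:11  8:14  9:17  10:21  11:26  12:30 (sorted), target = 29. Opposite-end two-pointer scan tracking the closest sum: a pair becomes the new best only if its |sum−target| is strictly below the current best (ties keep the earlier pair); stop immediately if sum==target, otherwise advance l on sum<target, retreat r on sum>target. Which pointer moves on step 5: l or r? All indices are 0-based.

l

[0,12] -11+30=19 d=10 * → l++
[1,12] -10+30=20 d=9 * → l++
[2,12] -8+30=22 d=7 * → l++
[3,12] -7+30=23 d=6 * → l++
[4,12] -3+30=27 d=2 * → l++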